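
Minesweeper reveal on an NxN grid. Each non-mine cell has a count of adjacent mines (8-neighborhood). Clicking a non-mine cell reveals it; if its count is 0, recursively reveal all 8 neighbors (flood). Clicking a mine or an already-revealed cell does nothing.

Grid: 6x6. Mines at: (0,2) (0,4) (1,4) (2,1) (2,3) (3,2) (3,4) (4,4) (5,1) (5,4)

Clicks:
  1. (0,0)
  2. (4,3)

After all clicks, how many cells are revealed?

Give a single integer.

Answer: 5

Derivation:
Click 1 (0,0) count=0: revealed 4 new [(0,0) (0,1) (1,0) (1,1)] -> total=4
Click 2 (4,3) count=4: revealed 1 new [(4,3)] -> total=5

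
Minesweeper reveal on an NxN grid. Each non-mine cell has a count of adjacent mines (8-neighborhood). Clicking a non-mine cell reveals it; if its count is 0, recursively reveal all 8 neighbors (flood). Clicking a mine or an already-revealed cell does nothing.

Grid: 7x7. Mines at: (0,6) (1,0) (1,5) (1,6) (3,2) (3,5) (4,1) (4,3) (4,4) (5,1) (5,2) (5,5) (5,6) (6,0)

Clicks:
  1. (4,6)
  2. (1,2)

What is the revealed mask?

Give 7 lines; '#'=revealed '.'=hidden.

Answer: .####..
.####..
.####..
.......
......#
.......
.......

Derivation:
Click 1 (4,6) count=3: revealed 1 new [(4,6)] -> total=1
Click 2 (1,2) count=0: revealed 12 new [(0,1) (0,2) (0,3) (0,4) (1,1) (1,2) (1,3) (1,4) (2,1) (2,2) (2,3) (2,4)] -> total=13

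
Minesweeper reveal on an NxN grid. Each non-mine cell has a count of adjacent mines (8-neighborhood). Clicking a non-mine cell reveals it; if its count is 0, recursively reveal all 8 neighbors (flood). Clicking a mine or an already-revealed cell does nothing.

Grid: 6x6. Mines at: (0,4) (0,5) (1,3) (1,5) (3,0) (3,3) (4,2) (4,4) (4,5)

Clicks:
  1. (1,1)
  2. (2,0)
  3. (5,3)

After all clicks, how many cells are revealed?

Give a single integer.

Answer: 10

Derivation:
Click 1 (1,1) count=0: revealed 9 new [(0,0) (0,1) (0,2) (1,0) (1,1) (1,2) (2,0) (2,1) (2,2)] -> total=9
Click 2 (2,0) count=1: revealed 0 new [(none)] -> total=9
Click 3 (5,3) count=2: revealed 1 new [(5,3)] -> total=10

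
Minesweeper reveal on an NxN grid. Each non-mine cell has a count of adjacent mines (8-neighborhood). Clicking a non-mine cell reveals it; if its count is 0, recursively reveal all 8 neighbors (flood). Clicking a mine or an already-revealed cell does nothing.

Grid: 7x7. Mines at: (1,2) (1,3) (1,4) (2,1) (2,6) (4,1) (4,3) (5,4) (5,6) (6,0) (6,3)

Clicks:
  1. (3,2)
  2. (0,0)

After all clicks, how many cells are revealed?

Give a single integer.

Answer: 5

Derivation:
Click 1 (3,2) count=3: revealed 1 new [(3,2)] -> total=1
Click 2 (0,0) count=0: revealed 4 new [(0,0) (0,1) (1,0) (1,1)] -> total=5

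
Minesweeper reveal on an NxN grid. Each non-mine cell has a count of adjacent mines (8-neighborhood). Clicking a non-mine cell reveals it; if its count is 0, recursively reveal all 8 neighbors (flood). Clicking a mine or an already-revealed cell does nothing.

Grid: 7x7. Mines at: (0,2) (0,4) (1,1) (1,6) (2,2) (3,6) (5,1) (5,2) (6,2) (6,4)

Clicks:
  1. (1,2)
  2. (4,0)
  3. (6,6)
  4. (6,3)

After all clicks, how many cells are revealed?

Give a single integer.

Click 1 (1,2) count=3: revealed 1 new [(1,2)] -> total=1
Click 2 (4,0) count=1: revealed 1 new [(4,0)] -> total=2
Click 3 (6,6) count=0: revealed 6 new [(4,5) (4,6) (5,5) (5,6) (6,5) (6,6)] -> total=8
Click 4 (6,3) count=3: revealed 1 new [(6,3)] -> total=9

Answer: 9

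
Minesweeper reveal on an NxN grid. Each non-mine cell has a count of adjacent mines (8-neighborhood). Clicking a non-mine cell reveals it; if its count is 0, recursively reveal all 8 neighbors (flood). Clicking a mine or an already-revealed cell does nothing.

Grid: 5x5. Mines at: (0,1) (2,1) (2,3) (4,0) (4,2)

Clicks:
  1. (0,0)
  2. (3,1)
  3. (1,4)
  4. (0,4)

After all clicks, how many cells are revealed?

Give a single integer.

Answer: 8

Derivation:
Click 1 (0,0) count=1: revealed 1 new [(0,0)] -> total=1
Click 2 (3,1) count=3: revealed 1 new [(3,1)] -> total=2
Click 3 (1,4) count=1: revealed 1 new [(1,4)] -> total=3
Click 4 (0,4) count=0: revealed 5 new [(0,2) (0,3) (0,4) (1,2) (1,3)] -> total=8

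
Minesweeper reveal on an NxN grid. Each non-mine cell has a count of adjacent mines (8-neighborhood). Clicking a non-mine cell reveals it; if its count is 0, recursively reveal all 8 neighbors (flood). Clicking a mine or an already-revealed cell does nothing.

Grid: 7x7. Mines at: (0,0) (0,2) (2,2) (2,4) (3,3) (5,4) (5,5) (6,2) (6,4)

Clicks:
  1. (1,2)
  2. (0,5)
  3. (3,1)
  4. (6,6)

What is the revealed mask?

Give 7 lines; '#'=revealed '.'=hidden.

Click 1 (1,2) count=2: revealed 1 new [(1,2)] -> total=1
Click 2 (0,5) count=0: revealed 14 new [(0,3) (0,4) (0,5) (0,6) (1,3) (1,4) (1,5) (1,6) (2,5) (2,6) (3,5) (3,6) (4,5) (4,6)] -> total=15
Click 3 (3,1) count=1: revealed 1 new [(3,1)] -> total=16
Click 4 (6,6) count=1: revealed 1 new [(6,6)] -> total=17

Answer: ...####
..#####
.....##
.#...##
.....##
.......
......#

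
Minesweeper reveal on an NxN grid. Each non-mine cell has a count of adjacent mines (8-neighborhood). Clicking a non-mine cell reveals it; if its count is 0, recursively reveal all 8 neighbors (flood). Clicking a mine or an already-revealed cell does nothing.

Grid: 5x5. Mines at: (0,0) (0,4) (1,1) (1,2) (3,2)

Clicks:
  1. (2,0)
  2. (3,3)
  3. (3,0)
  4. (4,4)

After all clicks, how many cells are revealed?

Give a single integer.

Click 1 (2,0) count=1: revealed 1 new [(2,0)] -> total=1
Click 2 (3,3) count=1: revealed 1 new [(3,3)] -> total=2
Click 3 (3,0) count=0: revealed 5 new [(2,1) (3,0) (3,1) (4,0) (4,1)] -> total=7
Click 4 (4,4) count=0: revealed 7 new [(1,3) (1,4) (2,3) (2,4) (3,4) (4,3) (4,4)] -> total=14

Answer: 14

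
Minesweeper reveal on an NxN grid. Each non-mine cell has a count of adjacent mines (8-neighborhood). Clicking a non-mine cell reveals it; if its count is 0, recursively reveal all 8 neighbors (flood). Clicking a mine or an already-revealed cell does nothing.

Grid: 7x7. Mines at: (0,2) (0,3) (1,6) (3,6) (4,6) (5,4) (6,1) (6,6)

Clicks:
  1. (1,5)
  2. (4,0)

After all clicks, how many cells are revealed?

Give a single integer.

Answer: 30

Derivation:
Click 1 (1,5) count=1: revealed 1 new [(1,5)] -> total=1
Click 2 (4,0) count=0: revealed 29 new [(0,0) (0,1) (1,0) (1,1) (1,2) (1,3) (1,4) (2,0) (2,1) (2,2) (2,3) (2,4) (2,5) (3,0) (3,1) (3,2) (3,3) (3,4) (3,5) (4,0) (4,1) (4,2) (4,3) (4,4) (4,5) (5,0) (5,1) (5,2) (5,3)] -> total=30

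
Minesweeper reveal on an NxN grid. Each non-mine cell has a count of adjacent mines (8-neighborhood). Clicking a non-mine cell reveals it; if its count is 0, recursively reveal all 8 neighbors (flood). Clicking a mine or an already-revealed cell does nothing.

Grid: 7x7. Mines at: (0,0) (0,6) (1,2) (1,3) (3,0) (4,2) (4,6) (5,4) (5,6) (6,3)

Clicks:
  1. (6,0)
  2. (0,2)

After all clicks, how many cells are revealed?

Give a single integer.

Answer: 9

Derivation:
Click 1 (6,0) count=0: revealed 8 new [(4,0) (4,1) (5,0) (5,1) (5,2) (6,0) (6,1) (6,2)] -> total=8
Click 2 (0,2) count=2: revealed 1 new [(0,2)] -> total=9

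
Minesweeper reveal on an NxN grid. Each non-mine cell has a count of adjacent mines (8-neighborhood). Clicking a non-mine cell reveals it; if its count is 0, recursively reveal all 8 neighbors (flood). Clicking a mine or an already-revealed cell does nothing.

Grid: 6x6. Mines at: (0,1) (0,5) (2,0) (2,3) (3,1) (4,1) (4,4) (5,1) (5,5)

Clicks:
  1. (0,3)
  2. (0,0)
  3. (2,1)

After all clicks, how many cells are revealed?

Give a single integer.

Click 1 (0,3) count=0: revealed 6 new [(0,2) (0,3) (0,4) (1,2) (1,3) (1,4)] -> total=6
Click 2 (0,0) count=1: revealed 1 new [(0,0)] -> total=7
Click 3 (2,1) count=2: revealed 1 new [(2,1)] -> total=8

Answer: 8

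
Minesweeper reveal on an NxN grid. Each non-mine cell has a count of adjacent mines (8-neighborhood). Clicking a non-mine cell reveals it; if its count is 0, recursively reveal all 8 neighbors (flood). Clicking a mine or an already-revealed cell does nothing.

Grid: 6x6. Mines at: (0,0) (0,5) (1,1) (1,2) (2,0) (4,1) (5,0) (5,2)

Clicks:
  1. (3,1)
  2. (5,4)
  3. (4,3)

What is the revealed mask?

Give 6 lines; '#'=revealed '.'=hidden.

Click 1 (3,1) count=2: revealed 1 new [(3,1)] -> total=1
Click 2 (5,4) count=0: revealed 18 new [(1,3) (1,4) (1,5) (2,2) (2,3) (2,4) (2,5) (3,2) (3,3) (3,4) (3,5) (4,2) (4,3) (4,4) (4,5) (5,3) (5,4) (5,5)] -> total=19
Click 3 (4,3) count=1: revealed 0 new [(none)] -> total=19

Answer: ......
...###
..####
.#####
..####
...###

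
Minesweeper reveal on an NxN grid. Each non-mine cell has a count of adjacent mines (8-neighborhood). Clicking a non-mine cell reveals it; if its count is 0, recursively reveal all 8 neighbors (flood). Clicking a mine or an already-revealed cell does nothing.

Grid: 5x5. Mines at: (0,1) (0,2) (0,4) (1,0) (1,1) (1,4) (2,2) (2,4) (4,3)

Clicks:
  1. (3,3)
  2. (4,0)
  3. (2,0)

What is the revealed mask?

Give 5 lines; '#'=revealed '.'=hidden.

Click 1 (3,3) count=3: revealed 1 new [(3,3)] -> total=1
Click 2 (4,0) count=0: revealed 8 new [(2,0) (2,1) (3,0) (3,1) (3,2) (4,0) (4,1) (4,2)] -> total=9
Click 3 (2,0) count=2: revealed 0 new [(none)] -> total=9

Answer: .....
.....
##...
####.
###..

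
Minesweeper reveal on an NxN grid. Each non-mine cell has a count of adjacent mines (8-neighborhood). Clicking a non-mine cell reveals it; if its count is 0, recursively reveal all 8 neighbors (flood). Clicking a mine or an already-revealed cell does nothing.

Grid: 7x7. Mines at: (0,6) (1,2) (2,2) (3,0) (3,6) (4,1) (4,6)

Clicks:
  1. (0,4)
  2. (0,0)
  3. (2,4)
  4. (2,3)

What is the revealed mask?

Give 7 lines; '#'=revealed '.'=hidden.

Click 1 (0,4) count=0: revealed 31 new [(0,3) (0,4) (0,5) (1,3) (1,4) (1,5) (2,3) (2,4) (2,5) (3,2) (3,3) (3,4) (3,5) (4,2) (4,3) (4,4) (4,5) (5,0) (5,1) (5,2) (5,3) (5,4) (5,5) (5,6) (6,0) (6,1) (6,2) (6,3) (6,4) (6,5) (6,6)] -> total=31
Click 2 (0,0) count=0: revealed 6 new [(0,0) (0,1) (1,0) (1,1) (2,0) (2,1)] -> total=37
Click 3 (2,4) count=0: revealed 0 new [(none)] -> total=37
Click 4 (2,3) count=2: revealed 0 new [(none)] -> total=37

Answer: ##.###.
##.###.
##.###.
..####.
..####.
#######
#######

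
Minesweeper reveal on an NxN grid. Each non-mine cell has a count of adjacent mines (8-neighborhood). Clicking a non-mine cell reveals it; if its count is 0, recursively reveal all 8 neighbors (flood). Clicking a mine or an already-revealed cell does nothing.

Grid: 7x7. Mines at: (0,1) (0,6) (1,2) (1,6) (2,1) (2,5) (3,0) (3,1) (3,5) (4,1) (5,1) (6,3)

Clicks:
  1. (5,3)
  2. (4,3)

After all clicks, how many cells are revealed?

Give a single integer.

Answer: 12

Derivation:
Click 1 (5,3) count=1: revealed 1 new [(5,3)] -> total=1
Click 2 (4,3) count=0: revealed 11 new [(2,2) (2,3) (2,4) (3,2) (3,3) (3,4) (4,2) (4,3) (4,4) (5,2) (5,4)] -> total=12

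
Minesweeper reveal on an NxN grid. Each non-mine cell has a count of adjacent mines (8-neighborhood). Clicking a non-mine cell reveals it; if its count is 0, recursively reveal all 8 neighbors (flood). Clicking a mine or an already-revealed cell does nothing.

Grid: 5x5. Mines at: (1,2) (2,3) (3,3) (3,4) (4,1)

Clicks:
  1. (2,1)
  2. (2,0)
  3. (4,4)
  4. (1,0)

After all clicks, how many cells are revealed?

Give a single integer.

Click 1 (2,1) count=1: revealed 1 new [(2,1)] -> total=1
Click 2 (2,0) count=0: revealed 7 new [(0,0) (0,1) (1,0) (1,1) (2,0) (3,0) (3,1)] -> total=8
Click 3 (4,4) count=2: revealed 1 new [(4,4)] -> total=9
Click 4 (1,0) count=0: revealed 0 new [(none)] -> total=9

Answer: 9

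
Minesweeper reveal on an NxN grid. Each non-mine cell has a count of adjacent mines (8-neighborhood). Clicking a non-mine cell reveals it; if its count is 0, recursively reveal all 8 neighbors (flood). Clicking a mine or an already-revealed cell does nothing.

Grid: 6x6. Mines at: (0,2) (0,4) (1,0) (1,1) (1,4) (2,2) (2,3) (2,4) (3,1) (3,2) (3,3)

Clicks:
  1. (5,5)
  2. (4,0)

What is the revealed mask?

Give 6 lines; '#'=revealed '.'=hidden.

Click 1 (5,5) count=0: revealed 14 new [(3,4) (3,5) (4,0) (4,1) (4,2) (4,3) (4,4) (4,5) (5,0) (5,1) (5,2) (5,3) (5,4) (5,5)] -> total=14
Click 2 (4,0) count=1: revealed 0 new [(none)] -> total=14

Answer: ......
......
......
....##
######
######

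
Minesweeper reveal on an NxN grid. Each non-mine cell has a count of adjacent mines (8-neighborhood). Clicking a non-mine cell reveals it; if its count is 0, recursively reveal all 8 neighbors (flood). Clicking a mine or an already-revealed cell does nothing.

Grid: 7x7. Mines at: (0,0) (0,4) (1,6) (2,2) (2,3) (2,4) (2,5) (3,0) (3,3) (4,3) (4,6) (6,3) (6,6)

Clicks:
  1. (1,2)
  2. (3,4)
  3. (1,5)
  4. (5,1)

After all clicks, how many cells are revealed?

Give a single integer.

Answer: 12

Derivation:
Click 1 (1,2) count=2: revealed 1 new [(1,2)] -> total=1
Click 2 (3,4) count=5: revealed 1 new [(3,4)] -> total=2
Click 3 (1,5) count=4: revealed 1 new [(1,5)] -> total=3
Click 4 (5,1) count=0: revealed 9 new [(4,0) (4,1) (4,2) (5,0) (5,1) (5,2) (6,0) (6,1) (6,2)] -> total=12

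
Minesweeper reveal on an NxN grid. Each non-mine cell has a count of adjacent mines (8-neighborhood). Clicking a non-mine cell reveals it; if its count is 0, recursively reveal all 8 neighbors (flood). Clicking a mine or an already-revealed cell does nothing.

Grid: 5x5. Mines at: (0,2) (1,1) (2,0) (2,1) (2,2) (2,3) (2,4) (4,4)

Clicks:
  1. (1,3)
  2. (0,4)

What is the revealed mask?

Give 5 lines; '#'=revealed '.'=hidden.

Answer: ...##
...##
.....
.....
.....

Derivation:
Click 1 (1,3) count=4: revealed 1 new [(1,3)] -> total=1
Click 2 (0,4) count=0: revealed 3 new [(0,3) (0,4) (1,4)] -> total=4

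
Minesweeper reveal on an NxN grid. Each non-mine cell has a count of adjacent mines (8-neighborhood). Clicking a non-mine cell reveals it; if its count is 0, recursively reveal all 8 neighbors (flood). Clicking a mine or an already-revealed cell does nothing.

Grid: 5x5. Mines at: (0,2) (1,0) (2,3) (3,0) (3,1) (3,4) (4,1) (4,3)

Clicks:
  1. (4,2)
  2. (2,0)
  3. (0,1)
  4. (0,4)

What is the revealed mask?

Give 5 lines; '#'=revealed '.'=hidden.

Click 1 (4,2) count=3: revealed 1 new [(4,2)] -> total=1
Click 2 (2,0) count=3: revealed 1 new [(2,0)] -> total=2
Click 3 (0,1) count=2: revealed 1 new [(0,1)] -> total=3
Click 4 (0,4) count=0: revealed 4 new [(0,3) (0,4) (1,3) (1,4)] -> total=7

Answer: .#.##
...##
#....
.....
..#..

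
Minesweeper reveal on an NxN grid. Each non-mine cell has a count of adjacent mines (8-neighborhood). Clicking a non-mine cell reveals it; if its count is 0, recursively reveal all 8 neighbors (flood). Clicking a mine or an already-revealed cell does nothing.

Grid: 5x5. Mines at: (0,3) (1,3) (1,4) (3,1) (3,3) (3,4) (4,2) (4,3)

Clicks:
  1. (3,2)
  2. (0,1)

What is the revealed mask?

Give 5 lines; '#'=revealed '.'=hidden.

Answer: ###..
###..
###..
..#..
.....

Derivation:
Click 1 (3,2) count=4: revealed 1 new [(3,2)] -> total=1
Click 2 (0,1) count=0: revealed 9 new [(0,0) (0,1) (0,2) (1,0) (1,1) (1,2) (2,0) (2,1) (2,2)] -> total=10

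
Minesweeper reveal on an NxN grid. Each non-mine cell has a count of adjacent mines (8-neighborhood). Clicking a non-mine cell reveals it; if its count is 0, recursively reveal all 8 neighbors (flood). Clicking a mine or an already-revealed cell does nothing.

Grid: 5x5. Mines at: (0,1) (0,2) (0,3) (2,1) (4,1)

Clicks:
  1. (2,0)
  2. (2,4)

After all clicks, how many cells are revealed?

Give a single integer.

Click 1 (2,0) count=1: revealed 1 new [(2,0)] -> total=1
Click 2 (2,4) count=0: revealed 12 new [(1,2) (1,3) (1,4) (2,2) (2,3) (2,4) (3,2) (3,3) (3,4) (4,2) (4,3) (4,4)] -> total=13

Answer: 13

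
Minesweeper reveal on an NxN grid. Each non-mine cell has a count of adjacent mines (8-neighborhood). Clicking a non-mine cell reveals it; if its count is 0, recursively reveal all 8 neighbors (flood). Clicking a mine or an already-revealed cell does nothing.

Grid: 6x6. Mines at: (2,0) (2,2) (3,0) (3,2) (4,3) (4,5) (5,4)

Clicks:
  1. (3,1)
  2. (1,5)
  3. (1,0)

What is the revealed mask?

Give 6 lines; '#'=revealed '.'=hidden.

Answer: ######
######
...###
.#.###
......
......

Derivation:
Click 1 (3,1) count=4: revealed 1 new [(3,1)] -> total=1
Click 2 (1,5) count=0: revealed 18 new [(0,0) (0,1) (0,2) (0,3) (0,4) (0,5) (1,0) (1,1) (1,2) (1,3) (1,4) (1,5) (2,3) (2,4) (2,5) (3,3) (3,4) (3,5)] -> total=19
Click 3 (1,0) count=1: revealed 0 new [(none)] -> total=19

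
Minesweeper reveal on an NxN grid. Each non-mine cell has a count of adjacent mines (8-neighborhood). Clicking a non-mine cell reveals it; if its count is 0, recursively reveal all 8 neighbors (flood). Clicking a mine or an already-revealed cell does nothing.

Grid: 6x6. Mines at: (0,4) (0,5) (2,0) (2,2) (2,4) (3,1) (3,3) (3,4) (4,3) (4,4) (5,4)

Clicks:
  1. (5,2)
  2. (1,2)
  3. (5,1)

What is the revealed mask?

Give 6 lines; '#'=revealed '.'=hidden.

Click 1 (5,2) count=1: revealed 1 new [(5,2)] -> total=1
Click 2 (1,2) count=1: revealed 1 new [(1,2)] -> total=2
Click 3 (5,1) count=0: revealed 5 new [(4,0) (4,1) (4,2) (5,0) (5,1)] -> total=7

Answer: ......
..#...
......
......
###...
###...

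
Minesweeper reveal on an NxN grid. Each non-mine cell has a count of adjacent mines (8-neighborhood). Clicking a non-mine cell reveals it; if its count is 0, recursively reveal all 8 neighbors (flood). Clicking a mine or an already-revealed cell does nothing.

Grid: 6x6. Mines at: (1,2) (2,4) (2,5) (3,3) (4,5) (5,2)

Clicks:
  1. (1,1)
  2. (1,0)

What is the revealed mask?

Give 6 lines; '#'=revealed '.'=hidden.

Click 1 (1,1) count=1: revealed 1 new [(1,1)] -> total=1
Click 2 (1,0) count=0: revealed 14 new [(0,0) (0,1) (1,0) (2,0) (2,1) (2,2) (3,0) (3,1) (3,2) (4,0) (4,1) (4,2) (5,0) (5,1)] -> total=15

Answer: ##....
##....
###...
###...
###...
##....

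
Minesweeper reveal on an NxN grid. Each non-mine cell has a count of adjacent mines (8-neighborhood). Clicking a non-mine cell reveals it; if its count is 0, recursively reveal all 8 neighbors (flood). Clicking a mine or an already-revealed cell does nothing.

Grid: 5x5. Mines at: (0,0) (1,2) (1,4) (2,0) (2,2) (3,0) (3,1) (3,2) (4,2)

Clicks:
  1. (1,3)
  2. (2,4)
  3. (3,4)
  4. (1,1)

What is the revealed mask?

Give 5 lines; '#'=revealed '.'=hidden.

Answer: .....
.#.#.
...##
...##
...##

Derivation:
Click 1 (1,3) count=3: revealed 1 new [(1,3)] -> total=1
Click 2 (2,4) count=1: revealed 1 new [(2,4)] -> total=2
Click 3 (3,4) count=0: revealed 5 new [(2,3) (3,3) (3,4) (4,3) (4,4)] -> total=7
Click 4 (1,1) count=4: revealed 1 new [(1,1)] -> total=8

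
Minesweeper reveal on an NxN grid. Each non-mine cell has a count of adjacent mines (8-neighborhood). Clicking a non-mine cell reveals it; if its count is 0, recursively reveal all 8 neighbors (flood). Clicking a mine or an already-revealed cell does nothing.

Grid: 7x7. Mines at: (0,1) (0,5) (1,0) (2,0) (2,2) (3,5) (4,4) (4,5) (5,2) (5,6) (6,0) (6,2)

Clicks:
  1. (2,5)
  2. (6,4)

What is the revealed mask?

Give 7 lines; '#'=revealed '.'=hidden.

Click 1 (2,5) count=1: revealed 1 new [(2,5)] -> total=1
Click 2 (6,4) count=0: revealed 6 new [(5,3) (5,4) (5,5) (6,3) (6,4) (6,5)] -> total=7

Answer: .......
.......
.....#.
.......
.......
...###.
...###.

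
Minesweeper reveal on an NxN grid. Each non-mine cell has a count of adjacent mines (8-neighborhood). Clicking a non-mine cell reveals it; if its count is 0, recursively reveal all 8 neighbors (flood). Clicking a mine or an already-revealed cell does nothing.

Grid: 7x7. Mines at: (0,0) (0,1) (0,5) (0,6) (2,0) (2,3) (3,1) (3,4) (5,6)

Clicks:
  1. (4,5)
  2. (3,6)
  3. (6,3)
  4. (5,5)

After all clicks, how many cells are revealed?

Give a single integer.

Answer: 25

Derivation:
Click 1 (4,5) count=2: revealed 1 new [(4,5)] -> total=1
Click 2 (3,6) count=0: revealed 7 new [(1,5) (1,6) (2,5) (2,6) (3,5) (3,6) (4,6)] -> total=8
Click 3 (6,3) count=0: revealed 17 new [(4,0) (4,1) (4,2) (4,3) (4,4) (5,0) (5,1) (5,2) (5,3) (5,4) (5,5) (6,0) (6,1) (6,2) (6,3) (6,4) (6,5)] -> total=25
Click 4 (5,5) count=1: revealed 0 new [(none)] -> total=25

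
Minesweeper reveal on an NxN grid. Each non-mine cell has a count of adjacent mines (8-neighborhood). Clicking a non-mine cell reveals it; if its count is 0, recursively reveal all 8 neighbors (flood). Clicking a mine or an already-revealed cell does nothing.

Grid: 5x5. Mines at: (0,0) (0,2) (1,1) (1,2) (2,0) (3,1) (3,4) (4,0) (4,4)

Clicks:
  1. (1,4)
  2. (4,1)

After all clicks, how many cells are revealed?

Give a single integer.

Click 1 (1,4) count=0: revealed 6 new [(0,3) (0,4) (1,3) (1,4) (2,3) (2,4)] -> total=6
Click 2 (4,1) count=2: revealed 1 new [(4,1)] -> total=7

Answer: 7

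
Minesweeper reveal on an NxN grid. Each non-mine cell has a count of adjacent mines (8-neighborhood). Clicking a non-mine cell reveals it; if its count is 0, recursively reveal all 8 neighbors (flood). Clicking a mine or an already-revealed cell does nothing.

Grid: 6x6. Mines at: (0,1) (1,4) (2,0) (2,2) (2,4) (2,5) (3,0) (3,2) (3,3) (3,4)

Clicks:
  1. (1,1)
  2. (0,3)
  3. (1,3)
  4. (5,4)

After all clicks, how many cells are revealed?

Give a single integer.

Answer: 15

Derivation:
Click 1 (1,1) count=3: revealed 1 new [(1,1)] -> total=1
Click 2 (0,3) count=1: revealed 1 new [(0,3)] -> total=2
Click 3 (1,3) count=3: revealed 1 new [(1,3)] -> total=3
Click 4 (5,4) count=0: revealed 12 new [(4,0) (4,1) (4,2) (4,3) (4,4) (4,5) (5,0) (5,1) (5,2) (5,3) (5,4) (5,5)] -> total=15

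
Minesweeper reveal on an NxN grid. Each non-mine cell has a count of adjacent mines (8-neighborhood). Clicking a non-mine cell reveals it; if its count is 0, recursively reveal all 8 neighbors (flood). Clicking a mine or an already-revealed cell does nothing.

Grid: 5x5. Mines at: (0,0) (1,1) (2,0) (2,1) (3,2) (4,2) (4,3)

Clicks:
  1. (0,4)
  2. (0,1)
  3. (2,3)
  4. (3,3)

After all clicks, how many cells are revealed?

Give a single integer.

Answer: 12

Derivation:
Click 1 (0,4) count=0: revealed 11 new [(0,2) (0,3) (0,4) (1,2) (1,3) (1,4) (2,2) (2,3) (2,4) (3,3) (3,4)] -> total=11
Click 2 (0,1) count=2: revealed 1 new [(0,1)] -> total=12
Click 3 (2,3) count=1: revealed 0 new [(none)] -> total=12
Click 4 (3,3) count=3: revealed 0 new [(none)] -> total=12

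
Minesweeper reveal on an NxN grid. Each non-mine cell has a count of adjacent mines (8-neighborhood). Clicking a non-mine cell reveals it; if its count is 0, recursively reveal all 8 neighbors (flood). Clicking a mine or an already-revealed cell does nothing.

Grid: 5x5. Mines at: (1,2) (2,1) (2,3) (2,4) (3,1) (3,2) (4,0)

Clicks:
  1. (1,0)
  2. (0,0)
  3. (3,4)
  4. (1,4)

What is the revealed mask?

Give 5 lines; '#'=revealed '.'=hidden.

Click 1 (1,0) count=1: revealed 1 new [(1,0)] -> total=1
Click 2 (0,0) count=0: revealed 3 new [(0,0) (0,1) (1,1)] -> total=4
Click 3 (3,4) count=2: revealed 1 new [(3,4)] -> total=5
Click 4 (1,4) count=2: revealed 1 new [(1,4)] -> total=6

Answer: ##...
##..#
.....
....#
.....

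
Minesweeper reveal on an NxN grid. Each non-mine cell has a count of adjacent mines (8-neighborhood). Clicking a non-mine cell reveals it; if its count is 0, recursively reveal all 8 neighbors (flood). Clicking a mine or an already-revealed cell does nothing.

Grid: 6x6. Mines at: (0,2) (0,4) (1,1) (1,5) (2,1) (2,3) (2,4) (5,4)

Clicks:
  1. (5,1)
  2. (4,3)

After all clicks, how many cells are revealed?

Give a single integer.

Answer: 12

Derivation:
Click 1 (5,1) count=0: revealed 12 new [(3,0) (3,1) (3,2) (3,3) (4,0) (4,1) (4,2) (4,3) (5,0) (5,1) (5,2) (5,3)] -> total=12
Click 2 (4,3) count=1: revealed 0 new [(none)] -> total=12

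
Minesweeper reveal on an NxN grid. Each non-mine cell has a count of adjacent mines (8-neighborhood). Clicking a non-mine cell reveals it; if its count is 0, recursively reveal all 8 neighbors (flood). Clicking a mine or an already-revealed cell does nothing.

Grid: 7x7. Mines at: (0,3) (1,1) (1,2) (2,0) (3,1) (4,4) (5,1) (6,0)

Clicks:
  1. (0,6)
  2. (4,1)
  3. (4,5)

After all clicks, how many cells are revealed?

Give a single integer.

Click 1 (0,6) count=0: revealed 27 new [(0,4) (0,5) (0,6) (1,3) (1,4) (1,5) (1,6) (2,3) (2,4) (2,5) (2,6) (3,3) (3,4) (3,5) (3,6) (4,5) (4,6) (5,2) (5,3) (5,4) (5,5) (5,6) (6,2) (6,3) (6,4) (6,5) (6,6)] -> total=27
Click 2 (4,1) count=2: revealed 1 new [(4,1)] -> total=28
Click 3 (4,5) count=1: revealed 0 new [(none)] -> total=28

Answer: 28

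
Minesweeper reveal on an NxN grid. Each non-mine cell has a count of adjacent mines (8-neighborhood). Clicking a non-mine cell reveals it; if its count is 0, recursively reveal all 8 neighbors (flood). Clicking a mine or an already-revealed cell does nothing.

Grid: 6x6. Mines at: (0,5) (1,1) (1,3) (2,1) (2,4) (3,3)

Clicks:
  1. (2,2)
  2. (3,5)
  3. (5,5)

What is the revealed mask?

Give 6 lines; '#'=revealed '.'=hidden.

Answer: ......
......
..#...
###.##
######
######

Derivation:
Click 1 (2,2) count=4: revealed 1 new [(2,2)] -> total=1
Click 2 (3,5) count=1: revealed 1 new [(3,5)] -> total=2
Click 3 (5,5) count=0: revealed 16 new [(3,0) (3,1) (3,2) (3,4) (4,0) (4,1) (4,2) (4,3) (4,4) (4,5) (5,0) (5,1) (5,2) (5,3) (5,4) (5,5)] -> total=18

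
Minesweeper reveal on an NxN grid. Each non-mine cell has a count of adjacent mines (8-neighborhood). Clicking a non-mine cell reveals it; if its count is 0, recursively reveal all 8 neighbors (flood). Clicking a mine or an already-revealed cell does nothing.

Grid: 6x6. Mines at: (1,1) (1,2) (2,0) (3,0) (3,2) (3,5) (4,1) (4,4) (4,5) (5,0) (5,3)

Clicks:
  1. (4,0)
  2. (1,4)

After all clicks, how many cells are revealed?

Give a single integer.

Click 1 (4,0) count=3: revealed 1 new [(4,0)] -> total=1
Click 2 (1,4) count=0: revealed 9 new [(0,3) (0,4) (0,5) (1,3) (1,4) (1,5) (2,3) (2,4) (2,5)] -> total=10

Answer: 10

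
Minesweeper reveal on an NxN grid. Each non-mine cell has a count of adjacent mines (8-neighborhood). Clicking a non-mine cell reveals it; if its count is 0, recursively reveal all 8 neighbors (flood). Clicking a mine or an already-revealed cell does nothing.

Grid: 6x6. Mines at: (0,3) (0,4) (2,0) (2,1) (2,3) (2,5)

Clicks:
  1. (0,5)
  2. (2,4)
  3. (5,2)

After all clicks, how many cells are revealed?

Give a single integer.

Answer: 20

Derivation:
Click 1 (0,5) count=1: revealed 1 new [(0,5)] -> total=1
Click 2 (2,4) count=2: revealed 1 new [(2,4)] -> total=2
Click 3 (5,2) count=0: revealed 18 new [(3,0) (3,1) (3,2) (3,3) (3,4) (3,5) (4,0) (4,1) (4,2) (4,3) (4,4) (4,5) (5,0) (5,1) (5,2) (5,3) (5,4) (5,5)] -> total=20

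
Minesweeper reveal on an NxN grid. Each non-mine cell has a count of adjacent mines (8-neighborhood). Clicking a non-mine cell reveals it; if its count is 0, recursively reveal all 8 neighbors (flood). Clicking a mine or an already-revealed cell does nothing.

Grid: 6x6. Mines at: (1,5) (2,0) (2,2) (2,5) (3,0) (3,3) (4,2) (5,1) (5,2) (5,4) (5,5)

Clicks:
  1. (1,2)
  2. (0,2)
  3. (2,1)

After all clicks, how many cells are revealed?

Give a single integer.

Answer: 11

Derivation:
Click 1 (1,2) count=1: revealed 1 new [(1,2)] -> total=1
Click 2 (0,2) count=0: revealed 9 new [(0,0) (0,1) (0,2) (0,3) (0,4) (1,0) (1,1) (1,3) (1,4)] -> total=10
Click 3 (2,1) count=3: revealed 1 new [(2,1)] -> total=11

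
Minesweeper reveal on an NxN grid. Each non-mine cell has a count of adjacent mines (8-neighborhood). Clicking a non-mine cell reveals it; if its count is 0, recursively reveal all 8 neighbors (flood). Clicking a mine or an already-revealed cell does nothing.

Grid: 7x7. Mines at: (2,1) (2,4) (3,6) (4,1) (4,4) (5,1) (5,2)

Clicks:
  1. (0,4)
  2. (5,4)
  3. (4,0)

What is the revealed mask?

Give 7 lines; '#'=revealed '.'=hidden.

Click 1 (0,4) count=0: revealed 16 new [(0,0) (0,1) (0,2) (0,3) (0,4) (0,5) (0,6) (1,0) (1,1) (1,2) (1,3) (1,4) (1,5) (1,6) (2,5) (2,6)] -> total=16
Click 2 (5,4) count=1: revealed 1 new [(5,4)] -> total=17
Click 3 (4,0) count=2: revealed 1 new [(4,0)] -> total=18

Answer: #######
#######
.....##
.......
#......
....#..
.......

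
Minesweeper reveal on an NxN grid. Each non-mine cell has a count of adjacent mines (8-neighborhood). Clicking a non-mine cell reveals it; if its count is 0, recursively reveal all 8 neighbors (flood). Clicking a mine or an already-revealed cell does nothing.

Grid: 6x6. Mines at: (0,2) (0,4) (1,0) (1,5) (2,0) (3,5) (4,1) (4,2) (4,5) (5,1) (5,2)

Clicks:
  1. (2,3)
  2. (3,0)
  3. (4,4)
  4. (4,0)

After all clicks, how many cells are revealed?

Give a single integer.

Answer: 15

Derivation:
Click 1 (2,3) count=0: revealed 12 new [(1,1) (1,2) (1,3) (1,4) (2,1) (2,2) (2,3) (2,4) (3,1) (3,2) (3,3) (3,4)] -> total=12
Click 2 (3,0) count=2: revealed 1 new [(3,0)] -> total=13
Click 3 (4,4) count=2: revealed 1 new [(4,4)] -> total=14
Click 4 (4,0) count=2: revealed 1 new [(4,0)] -> total=15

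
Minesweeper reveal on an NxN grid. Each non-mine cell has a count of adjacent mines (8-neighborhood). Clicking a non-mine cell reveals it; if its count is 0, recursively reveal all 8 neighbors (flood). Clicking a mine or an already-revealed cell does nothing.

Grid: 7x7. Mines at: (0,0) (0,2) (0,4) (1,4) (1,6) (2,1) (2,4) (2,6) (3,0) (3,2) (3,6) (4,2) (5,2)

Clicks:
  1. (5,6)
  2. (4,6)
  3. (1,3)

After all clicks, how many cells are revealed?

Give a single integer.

Answer: 16

Derivation:
Click 1 (5,6) count=0: revealed 15 new [(3,3) (3,4) (3,5) (4,3) (4,4) (4,5) (4,6) (5,3) (5,4) (5,5) (5,6) (6,3) (6,4) (6,5) (6,6)] -> total=15
Click 2 (4,6) count=1: revealed 0 new [(none)] -> total=15
Click 3 (1,3) count=4: revealed 1 new [(1,3)] -> total=16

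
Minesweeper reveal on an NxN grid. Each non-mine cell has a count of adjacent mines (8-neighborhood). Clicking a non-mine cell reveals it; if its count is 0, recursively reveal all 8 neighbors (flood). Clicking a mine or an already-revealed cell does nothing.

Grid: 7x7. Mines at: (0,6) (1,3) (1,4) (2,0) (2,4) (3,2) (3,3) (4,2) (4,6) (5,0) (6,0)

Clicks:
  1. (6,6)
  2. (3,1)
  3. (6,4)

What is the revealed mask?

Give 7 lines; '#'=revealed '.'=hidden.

Answer: .......
.......
.......
.#.....
...###.
.######
.######

Derivation:
Click 1 (6,6) count=0: revealed 15 new [(4,3) (4,4) (4,5) (5,1) (5,2) (5,3) (5,4) (5,5) (5,6) (6,1) (6,2) (6,3) (6,4) (6,5) (6,6)] -> total=15
Click 2 (3,1) count=3: revealed 1 new [(3,1)] -> total=16
Click 3 (6,4) count=0: revealed 0 new [(none)] -> total=16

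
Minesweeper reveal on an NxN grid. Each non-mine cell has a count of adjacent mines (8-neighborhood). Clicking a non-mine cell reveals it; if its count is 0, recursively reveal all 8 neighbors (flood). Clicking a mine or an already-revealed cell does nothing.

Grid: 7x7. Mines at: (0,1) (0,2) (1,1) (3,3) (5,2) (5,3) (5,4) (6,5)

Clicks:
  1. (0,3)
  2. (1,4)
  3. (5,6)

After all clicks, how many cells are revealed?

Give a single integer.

Click 1 (0,3) count=1: revealed 1 new [(0,3)] -> total=1
Click 2 (1,4) count=0: revealed 19 new [(0,4) (0,5) (0,6) (1,3) (1,4) (1,5) (1,6) (2,3) (2,4) (2,5) (2,6) (3,4) (3,5) (3,6) (4,4) (4,5) (4,6) (5,5) (5,6)] -> total=20
Click 3 (5,6) count=1: revealed 0 new [(none)] -> total=20

Answer: 20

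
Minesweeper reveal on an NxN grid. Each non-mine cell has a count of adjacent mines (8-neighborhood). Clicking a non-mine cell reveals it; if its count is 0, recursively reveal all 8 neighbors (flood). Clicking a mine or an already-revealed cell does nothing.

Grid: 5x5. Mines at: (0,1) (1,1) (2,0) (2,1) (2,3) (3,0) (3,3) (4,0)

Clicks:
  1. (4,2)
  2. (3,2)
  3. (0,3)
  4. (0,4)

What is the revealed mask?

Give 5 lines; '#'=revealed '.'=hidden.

Click 1 (4,2) count=1: revealed 1 new [(4,2)] -> total=1
Click 2 (3,2) count=3: revealed 1 new [(3,2)] -> total=2
Click 3 (0,3) count=0: revealed 6 new [(0,2) (0,3) (0,4) (1,2) (1,3) (1,4)] -> total=8
Click 4 (0,4) count=0: revealed 0 new [(none)] -> total=8

Answer: ..###
..###
.....
..#..
..#..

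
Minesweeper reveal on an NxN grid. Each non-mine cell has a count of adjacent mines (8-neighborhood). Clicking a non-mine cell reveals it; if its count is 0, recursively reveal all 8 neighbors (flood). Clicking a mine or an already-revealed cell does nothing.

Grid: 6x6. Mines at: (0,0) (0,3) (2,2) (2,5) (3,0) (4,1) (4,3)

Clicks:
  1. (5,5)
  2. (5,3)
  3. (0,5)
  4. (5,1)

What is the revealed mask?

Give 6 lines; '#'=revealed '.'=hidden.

Click 1 (5,5) count=0: revealed 6 new [(3,4) (3,5) (4,4) (4,5) (5,4) (5,5)] -> total=6
Click 2 (5,3) count=1: revealed 1 new [(5,3)] -> total=7
Click 3 (0,5) count=0: revealed 4 new [(0,4) (0,5) (1,4) (1,5)] -> total=11
Click 4 (5,1) count=1: revealed 1 new [(5,1)] -> total=12

Answer: ....##
....##
......
....##
....##
.#.###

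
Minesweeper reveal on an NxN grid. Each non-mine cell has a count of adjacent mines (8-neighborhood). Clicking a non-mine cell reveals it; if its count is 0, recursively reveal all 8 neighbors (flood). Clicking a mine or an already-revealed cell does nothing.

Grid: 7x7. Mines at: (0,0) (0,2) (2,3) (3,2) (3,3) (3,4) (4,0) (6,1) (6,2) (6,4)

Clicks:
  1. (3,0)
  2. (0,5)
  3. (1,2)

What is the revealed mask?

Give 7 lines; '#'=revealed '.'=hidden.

Answer: ...####
..#####
....###
#....##
.....##
.....##
.....##

Derivation:
Click 1 (3,0) count=1: revealed 1 new [(3,0)] -> total=1
Click 2 (0,5) count=0: revealed 19 new [(0,3) (0,4) (0,5) (0,6) (1,3) (1,4) (1,5) (1,6) (2,4) (2,5) (2,6) (3,5) (3,6) (4,5) (4,6) (5,5) (5,6) (6,5) (6,6)] -> total=20
Click 3 (1,2) count=2: revealed 1 new [(1,2)] -> total=21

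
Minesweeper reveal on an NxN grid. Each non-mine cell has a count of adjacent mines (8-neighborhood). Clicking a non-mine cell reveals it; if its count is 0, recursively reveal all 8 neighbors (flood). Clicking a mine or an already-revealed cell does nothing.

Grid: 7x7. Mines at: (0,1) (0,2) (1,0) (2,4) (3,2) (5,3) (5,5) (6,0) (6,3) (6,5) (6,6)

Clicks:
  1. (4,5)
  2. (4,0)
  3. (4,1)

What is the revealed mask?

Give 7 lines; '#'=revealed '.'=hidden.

Answer: .......
.......
##.....
##.....
##...#.
##.....
.......

Derivation:
Click 1 (4,5) count=1: revealed 1 new [(4,5)] -> total=1
Click 2 (4,0) count=0: revealed 8 new [(2,0) (2,1) (3,0) (3,1) (4,0) (4,1) (5,0) (5,1)] -> total=9
Click 3 (4,1) count=1: revealed 0 new [(none)] -> total=9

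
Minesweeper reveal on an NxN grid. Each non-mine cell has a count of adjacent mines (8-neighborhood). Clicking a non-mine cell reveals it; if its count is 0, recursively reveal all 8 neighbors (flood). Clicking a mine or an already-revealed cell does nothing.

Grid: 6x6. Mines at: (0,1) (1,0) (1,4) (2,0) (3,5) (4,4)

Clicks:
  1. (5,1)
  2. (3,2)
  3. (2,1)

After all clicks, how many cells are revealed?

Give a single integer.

Answer: 18

Derivation:
Click 1 (5,1) count=0: revealed 18 new [(1,1) (1,2) (1,3) (2,1) (2,2) (2,3) (3,0) (3,1) (3,2) (3,3) (4,0) (4,1) (4,2) (4,3) (5,0) (5,1) (5,2) (5,3)] -> total=18
Click 2 (3,2) count=0: revealed 0 new [(none)] -> total=18
Click 3 (2,1) count=2: revealed 0 new [(none)] -> total=18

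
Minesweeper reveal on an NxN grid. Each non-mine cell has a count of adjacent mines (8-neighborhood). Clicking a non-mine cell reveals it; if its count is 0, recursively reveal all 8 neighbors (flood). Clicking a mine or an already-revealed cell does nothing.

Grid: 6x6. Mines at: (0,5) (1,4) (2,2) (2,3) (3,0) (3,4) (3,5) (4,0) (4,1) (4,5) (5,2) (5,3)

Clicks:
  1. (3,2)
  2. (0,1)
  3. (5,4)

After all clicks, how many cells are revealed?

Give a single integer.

Answer: 12

Derivation:
Click 1 (3,2) count=3: revealed 1 new [(3,2)] -> total=1
Click 2 (0,1) count=0: revealed 10 new [(0,0) (0,1) (0,2) (0,3) (1,0) (1,1) (1,2) (1,3) (2,0) (2,1)] -> total=11
Click 3 (5,4) count=2: revealed 1 new [(5,4)] -> total=12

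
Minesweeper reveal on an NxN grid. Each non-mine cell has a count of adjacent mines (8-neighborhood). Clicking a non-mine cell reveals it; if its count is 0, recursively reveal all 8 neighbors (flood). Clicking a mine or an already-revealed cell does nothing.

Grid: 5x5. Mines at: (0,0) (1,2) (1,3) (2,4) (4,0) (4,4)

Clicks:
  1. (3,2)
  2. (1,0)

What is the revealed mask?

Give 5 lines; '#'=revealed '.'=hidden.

Click 1 (3,2) count=0: revealed 9 new [(2,1) (2,2) (2,3) (3,1) (3,2) (3,3) (4,1) (4,2) (4,3)] -> total=9
Click 2 (1,0) count=1: revealed 1 new [(1,0)] -> total=10

Answer: .....
#....
.###.
.###.
.###.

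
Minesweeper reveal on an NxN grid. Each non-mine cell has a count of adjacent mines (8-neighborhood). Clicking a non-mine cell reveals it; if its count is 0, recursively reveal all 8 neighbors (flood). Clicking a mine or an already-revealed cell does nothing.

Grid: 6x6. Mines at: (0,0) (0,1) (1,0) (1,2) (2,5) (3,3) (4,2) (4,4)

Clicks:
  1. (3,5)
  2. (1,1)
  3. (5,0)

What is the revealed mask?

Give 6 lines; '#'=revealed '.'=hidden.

Click 1 (3,5) count=2: revealed 1 new [(3,5)] -> total=1
Click 2 (1,1) count=4: revealed 1 new [(1,1)] -> total=2
Click 3 (5,0) count=0: revealed 8 new [(2,0) (2,1) (3,0) (3,1) (4,0) (4,1) (5,0) (5,1)] -> total=10

Answer: ......
.#....
##....
##...#
##....
##....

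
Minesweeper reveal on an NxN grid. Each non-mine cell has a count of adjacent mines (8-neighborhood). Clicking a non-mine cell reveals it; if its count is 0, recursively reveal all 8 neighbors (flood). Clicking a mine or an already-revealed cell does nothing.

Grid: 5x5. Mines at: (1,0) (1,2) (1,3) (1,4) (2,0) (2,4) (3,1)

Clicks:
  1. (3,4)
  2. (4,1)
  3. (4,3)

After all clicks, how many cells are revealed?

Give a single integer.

Answer: 7

Derivation:
Click 1 (3,4) count=1: revealed 1 new [(3,4)] -> total=1
Click 2 (4,1) count=1: revealed 1 new [(4,1)] -> total=2
Click 3 (4,3) count=0: revealed 5 new [(3,2) (3,3) (4,2) (4,3) (4,4)] -> total=7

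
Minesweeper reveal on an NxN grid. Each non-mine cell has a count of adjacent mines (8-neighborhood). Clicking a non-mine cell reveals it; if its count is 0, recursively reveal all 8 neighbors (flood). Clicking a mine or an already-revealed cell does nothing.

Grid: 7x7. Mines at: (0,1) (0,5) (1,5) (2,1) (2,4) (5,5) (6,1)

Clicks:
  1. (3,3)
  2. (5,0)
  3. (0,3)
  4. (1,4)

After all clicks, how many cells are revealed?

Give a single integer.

Answer: 8

Derivation:
Click 1 (3,3) count=1: revealed 1 new [(3,3)] -> total=1
Click 2 (5,0) count=1: revealed 1 new [(5,0)] -> total=2
Click 3 (0,3) count=0: revealed 6 new [(0,2) (0,3) (0,4) (1,2) (1,3) (1,4)] -> total=8
Click 4 (1,4) count=3: revealed 0 new [(none)] -> total=8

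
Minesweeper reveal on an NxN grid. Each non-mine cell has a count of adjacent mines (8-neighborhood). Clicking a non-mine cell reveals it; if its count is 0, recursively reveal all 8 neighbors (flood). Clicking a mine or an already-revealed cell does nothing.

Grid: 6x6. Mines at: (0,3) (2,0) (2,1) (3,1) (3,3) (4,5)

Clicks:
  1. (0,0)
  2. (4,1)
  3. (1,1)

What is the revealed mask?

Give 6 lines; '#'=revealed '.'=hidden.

Answer: ###...
###...
......
......
.#....
......

Derivation:
Click 1 (0,0) count=0: revealed 6 new [(0,0) (0,1) (0,2) (1,0) (1,1) (1,2)] -> total=6
Click 2 (4,1) count=1: revealed 1 new [(4,1)] -> total=7
Click 3 (1,1) count=2: revealed 0 new [(none)] -> total=7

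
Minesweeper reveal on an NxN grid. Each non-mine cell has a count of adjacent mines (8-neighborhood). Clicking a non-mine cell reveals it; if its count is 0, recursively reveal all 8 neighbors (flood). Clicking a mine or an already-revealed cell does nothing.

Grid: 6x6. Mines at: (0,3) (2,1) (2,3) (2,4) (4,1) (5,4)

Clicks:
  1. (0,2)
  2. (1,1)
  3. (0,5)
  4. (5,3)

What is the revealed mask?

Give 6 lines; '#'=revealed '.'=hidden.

Answer: ..#.##
.#..##
......
......
......
...#..

Derivation:
Click 1 (0,2) count=1: revealed 1 new [(0,2)] -> total=1
Click 2 (1,1) count=1: revealed 1 new [(1,1)] -> total=2
Click 3 (0,5) count=0: revealed 4 new [(0,4) (0,5) (1,4) (1,5)] -> total=6
Click 4 (5,3) count=1: revealed 1 new [(5,3)] -> total=7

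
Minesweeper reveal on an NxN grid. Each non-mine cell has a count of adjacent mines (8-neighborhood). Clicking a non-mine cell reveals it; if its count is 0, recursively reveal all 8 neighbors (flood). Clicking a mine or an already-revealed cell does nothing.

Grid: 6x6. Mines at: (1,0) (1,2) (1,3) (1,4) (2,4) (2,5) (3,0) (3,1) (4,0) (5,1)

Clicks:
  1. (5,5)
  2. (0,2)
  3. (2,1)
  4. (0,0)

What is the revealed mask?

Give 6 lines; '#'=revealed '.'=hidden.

Answer: #.#...
......
.#....
..####
..####
..####

Derivation:
Click 1 (5,5) count=0: revealed 12 new [(3,2) (3,3) (3,4) (3,5) (4,2) (4,3) (4,4) (4,5) (5,2) (5,3) (5,4) (5,5)] -> total=12
Click 2 (0,2) count=2: revealed 1 new [(0,2)] -> total=13
Click 3 (2,1) count=4: revealed 1 new [(2,1)] -> total=14
Click 4 (0,0) count=1: revealed 1 new [(0,0)] -> total=15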